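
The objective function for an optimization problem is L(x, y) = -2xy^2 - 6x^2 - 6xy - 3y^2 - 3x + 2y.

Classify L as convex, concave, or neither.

The term -2xy^2 is cubic, so the Hessian is not constant.
∂²L/∂y² = -4x - 6, which takes both signs as x varies (negative for sufficiently large x). A diagonal entry of the Hessian changing sign means the Hessian is neither positive- nor negative-semidefinite on all of R^2.

neither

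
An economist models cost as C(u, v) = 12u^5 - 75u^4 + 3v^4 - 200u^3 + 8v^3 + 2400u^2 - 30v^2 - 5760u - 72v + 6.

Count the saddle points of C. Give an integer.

6

C separates as a function of u plus a function of v, so ∇C=0 decouples.
∂C/∂u = 60(u - 4)(u - 3)(u - 2)(u + 4) = 0 at u ∈ {-4, 2, 3, 4}; ∂C/∂v = 12(v - 2)(v + 1)(v + 3) = 0 at v ∈ {-3, -1, 2}.
The Hessian is diagonal: diag(C_uu, C_vv). Second derivatives: C_uu(-4)=-20160, C_uu(2)=720, C_uu(3)=-420, C_uu(4)=960; C_vv(-3)=120, C_vv(-1)=-72, C_vv(2)=180.
Saddle points occur where the two diagonal entries have opposite signs: (-4, -3), (-4, 2), (2, -1), (3, -3), (3, 2), (4, -1). Count: 6.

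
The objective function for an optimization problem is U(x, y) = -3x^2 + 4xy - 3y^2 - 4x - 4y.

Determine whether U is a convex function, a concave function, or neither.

concave

U is quadratic, so its Hessian is the constant matrix H = [[-6, 4], [4, -6]].
det(H) = 20, tr(H) = -12.
det(H) > 0 and tr(H) < 0, so H is negative definite everywhere: concave.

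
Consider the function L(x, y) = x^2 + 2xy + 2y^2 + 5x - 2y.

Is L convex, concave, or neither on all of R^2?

L is quadratic, so its Hessian is the constant matrix H = [[2, 2], [2, 4]].
det(H) = 4, tr(H) = 6.
det(H) > 0 and tr(H) > 0, so H is positive definite everywhere: convex.

convex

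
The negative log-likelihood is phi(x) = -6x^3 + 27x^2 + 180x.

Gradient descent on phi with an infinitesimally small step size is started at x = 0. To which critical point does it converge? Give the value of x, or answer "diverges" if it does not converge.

-2

phi'(x) = -18(x - 5)(x + 2), so phi'(0) = 180.
Gradient descent moves in the -phi' direction, i.e. x is decreasing.
The nearest critical point in that direction is x = -2, where phi'' = 126 > 0 (a local minimum). The iterate converges there.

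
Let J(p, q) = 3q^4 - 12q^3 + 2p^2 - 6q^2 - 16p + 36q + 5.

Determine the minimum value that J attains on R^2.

-54

J(p,q) separates as A(p) + B(q) + 5, so its minimum is min A + min B + 5.
A'(p) = 4p - 16 vanishes at p ∈ {4}; B'(q) = 12(q - 3)(q - 1)(q + 1) vanishes at q ∈ {-1, 1, 3}.
Local minima of A (where A''>0): A(4)=-32. Local minima of B: B(-1)=-27, B(3)=-27.
So the global minimum of J is A(4) + B(-1) + 5 = -32 − 27 + 5 = -54, attained at (4, -1).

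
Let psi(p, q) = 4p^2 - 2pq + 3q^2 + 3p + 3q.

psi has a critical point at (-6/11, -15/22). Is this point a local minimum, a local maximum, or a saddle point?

The Hessian of psi is constant: H = [[8, -2], [-2, 6]].
det(H) = 8·6 − (-2)² = 44.
det(H) > 0 and tr(H) = 14 > 0, so H is positive definite and the point is a local minimum.

local minimum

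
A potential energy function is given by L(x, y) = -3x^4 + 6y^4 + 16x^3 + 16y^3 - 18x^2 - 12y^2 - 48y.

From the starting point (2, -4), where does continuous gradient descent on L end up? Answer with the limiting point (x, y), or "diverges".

(1, -2)

L is separable, so gradient descent decouples: x follows -∂L/∂x, y follows -∂L/∂y.
∂L/∂x = -12x(x - 3)(x - 1); at x=2 this is 24, so x decreases.
∂L/∂y = 24(y - 1)(y + 1)(y + 2); at y=-4 this is -720, so y increases.
x converges to its nearest critical value 1 (a local min of the x-part); y converges to -2. The iterate converges to (1, -2).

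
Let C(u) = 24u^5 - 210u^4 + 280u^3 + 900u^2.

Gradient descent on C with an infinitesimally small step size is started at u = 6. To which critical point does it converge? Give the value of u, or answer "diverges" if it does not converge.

5

C'(u) = 120u(u - 5)(u - 3)(u + 1), so C'(6) = 15120.
Gradient descent moves in the -C' direction, i.e. u is decreasing.
The nearest critical point in that direction is u = 5, where C'' = 7200 > 0 (a local minimum). The iterate converges there.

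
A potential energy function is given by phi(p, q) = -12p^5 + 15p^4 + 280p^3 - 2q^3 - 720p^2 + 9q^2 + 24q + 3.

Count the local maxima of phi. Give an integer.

2

phi separates as a function of p plus a function of q, so ∇phi=0 decouples.
∂phi/∂p = -60p(p - 3)(p - 2)(p + 4) = 0 at p ∈ {-4, 0, 2, 3}; ∂phi/∂q = -6(q - 4)(q + 1) = 0 at q ∈ {-1, 4}.
The Hessian is diagonal: diag(phi_pp, phi_qq). Second derivatives: phi_pp(-4)=10080, phi_pp(0)=-1440, phi_pp(2)=720, phi_pp(3)=-1260; phi_qq(-1)=30, phi_qq(4)=-30.
Local maxima occur where both diagonal entries negative: (0, 4), (3, 4). Count: 2.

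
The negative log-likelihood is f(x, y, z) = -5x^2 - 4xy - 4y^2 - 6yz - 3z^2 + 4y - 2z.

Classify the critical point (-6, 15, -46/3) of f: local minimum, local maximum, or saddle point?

local maximum

The Hessian is constant: H = [[-10, -4, 0], [-4, -8, -6], [0, -6, -6]].
Leading principal minors: Δ₁ = -10, Δ₂ = 64, Δ₃ = -24.
The minors alternate sign starting negative (−, +, −), so H is negative definite: a local maximum.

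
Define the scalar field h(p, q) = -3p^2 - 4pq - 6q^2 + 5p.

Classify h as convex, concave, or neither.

concave

h is quadratic, so its Hessian is the constant matrix H = [[-6, -4], [-4, -12]].
det(H) = 56, tr(H) = -18.
det(H) > 0 and tr(H) < 0, so H is negative definite everywhere: concave.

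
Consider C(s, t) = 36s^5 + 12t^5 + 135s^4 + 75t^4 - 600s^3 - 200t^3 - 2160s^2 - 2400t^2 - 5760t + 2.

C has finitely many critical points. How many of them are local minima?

C separates as a function of s plus a function of t, so ∇C=0 decouples.
∂C/∂s = 180s(s - 3)(s + 2)(s + 4) = 0 at s ∈ {-4, -2, 0, 3}; ∂C/∂t = 60(t - 4)(t + 2)(t + 3)(t + 4) = 0 at t ∈ {-4, -3, -2, 4}.
The Hessian is diagonal: diag(C_ss, C_tt). Second derivatives: C_ss(-4)=-10080, C_ss(-2)=3600, C_ss(0)=-4320, C_ss(3)=18900; C_tt(-4)=-960, C_tt(-3)=420, C_tt(-2)=-720, C_tt(4)=20160.
Local minima occur where both diagonal entries positive: (-2, -3), (-2, 4), (3, -3), (3, 4). Count: 4.

4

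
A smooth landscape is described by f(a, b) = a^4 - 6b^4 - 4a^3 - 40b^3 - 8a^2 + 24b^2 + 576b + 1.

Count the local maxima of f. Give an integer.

2

f separates as a function of a plus a function of b, so ∇f=0 decouples.
∂f/∂a = 4a(a - 4)(a + 1) = 0 at a ∈ {-1, 0, 4}; ∂f/∂b = -24(b - 2)(b + 3)(b + 4) = 0 at b ∈ {-4, -3, 2}.
The Hessian is diagonal: diag(f_aa, f_bb). Second derivatives: f_aa(-1)=20, f_aa(0)=-16, f_aa(4)=80; f_bb(-4)=-144, f_bb(-3)=120, f_bb(2)=-720.
Local maxima occur where both diagonal entries negative: (0, -4), (0, 2). Count: 2.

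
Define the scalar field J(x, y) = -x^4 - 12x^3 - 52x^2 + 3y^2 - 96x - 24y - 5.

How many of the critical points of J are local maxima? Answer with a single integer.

J separates as a function of x plus a function of y, so ∇J=0 decouples.
∂J/∂x = -4(x + 2)(x + 3)(x + 4) = 0 at x ∈ {-4, -3, -2}; ∂J/∂y = 6(y - 4) = 0 at y ∈ {4}.
The Hessian is diagonal: diag(J_xx, J_yy). Second derivatives: J_xx(-4)=-8, J_xx(-3)=4, J_xx(-2)=-8; J_yy(4)=6.
Local maxima occur where both diagonal entries negative: none. Count: 0.

0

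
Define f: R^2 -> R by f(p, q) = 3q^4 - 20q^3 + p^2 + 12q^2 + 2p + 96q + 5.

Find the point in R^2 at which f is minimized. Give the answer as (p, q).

f(p,q) separates as A(p) + B(q) + 5, so its minimum is min A + min B + 5.
A'(p) = 2p + 2 vanishes at p ∈ {-1}; B'(q) = 12(q - 4)(q - 2)(q + 1) vanishes at q ∈ {-1, 2, 4}.
Local minima of A (where A''>0): A(-1)=-1. Local minima of B: B(-1)=-61, B(4)=64.
So the global minimum of f is A(-1) + B(-1) + 5 = -1 − 61 + 5 = -57, attained at (-1, -1).

(-1, -1)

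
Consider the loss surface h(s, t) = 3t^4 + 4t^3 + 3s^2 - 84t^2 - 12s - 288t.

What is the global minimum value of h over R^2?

h(s,t) separates as P(s) + Q(t), so its minimum is min P + min Q.
P'(s) = 6s - 12 vanishes at s ∈ {2}; Q'(t) = 12(t - 4)(t + 2)(t + 3) vanishes at t ∈ {-3, -2, 4}.
Local minima of P (where P''>0): P(2)=-12. Local minima of Q: Q(-3)=243, Q(4)=-1472.
So the global minimum of h is P(2) + Q(4) = -12 − 1472 = -1484, attained at (2, 4).

-1484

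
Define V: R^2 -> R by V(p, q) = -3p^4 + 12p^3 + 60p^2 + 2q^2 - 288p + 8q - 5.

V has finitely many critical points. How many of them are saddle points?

V separates as a function of p plus a function of q, so ∇V=0 decouples.
∂V/∂p = -12(p - 4)(p - 2)(p + 3) = 0 at p ∈ {-3, 2, 4}; ∂V/∂q = 4(q + 2) = 0 at q ∈ {-2}.
The Hessian is diagonal: diag(V_pp, V_qq). Second derivatives: V_pp(-3)=-420, V_pp(2)=120, V_pp(4)=-168; V_qq(-2)=4.
Saddle points occur where the two diagonal entries have opposite signs: (-3, -2), (4, -2). Count: 2.

2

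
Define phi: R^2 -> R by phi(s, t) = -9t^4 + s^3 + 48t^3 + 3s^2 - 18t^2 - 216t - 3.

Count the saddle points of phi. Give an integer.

phi separates as a function of s plus a function of t, so ∇phi=0 decouples.
∂phi/∂s = 3s(s + 2) = 0 at s ∈ {-2, 0}; ∂phi/∂t = -36(t - 3)(t - 2)(t + 1) = 0 at t ∈ {-1, 2, 3}.
The Hessian is diagonal: diag(phi_ss, phi_tt). Second derivatives: phi_ss(-2)=-6, phi_ss(0)=6; phi_tt(-1)=-432, phi_tt(2)=108, phi_tt(3)=-144.
Saddle points occur where the two diagonal entries have opposite signs: (-2, 2), (0, -1), (0, 3). Count: 3.

3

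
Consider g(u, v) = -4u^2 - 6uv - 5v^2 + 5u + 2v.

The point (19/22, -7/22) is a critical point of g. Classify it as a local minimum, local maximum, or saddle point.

local maximum

The Hessian of g is constant: H = [[-8, -6], [-6, -10]].
det(H) = (-8)·(-10) − (-6)² = 44.
det(H) > 0 and tr(H) = -18 < 0, so H is negative definite and the point is a local maximum.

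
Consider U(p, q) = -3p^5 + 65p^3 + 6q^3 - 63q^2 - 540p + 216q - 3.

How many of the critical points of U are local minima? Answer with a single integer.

U separates as a function of p plus a function of q, so ∇U=0 decouples.
∂U/∂p = -15(p - 3)(p - 2)(p + 2)(p + 3) = 0 at p ∈ {-3, -2, 2, 3}; ∂U/∂q = 18(q - 4)(q - 3) = 0 at q ∈ {3, 4}.
The Hessian is diagonal: diag(U_pp, U_qq). Second derivatives: U_pp(-3)=450, U_pp(-2)=-300, U_pp(2)=300, U_pp(3)=-450; U_qq(3)=-18, U_qq(4)=18.
Local minima occur where both diagonal entries positive: (-3, 4), (2, 4). Count: 2.

2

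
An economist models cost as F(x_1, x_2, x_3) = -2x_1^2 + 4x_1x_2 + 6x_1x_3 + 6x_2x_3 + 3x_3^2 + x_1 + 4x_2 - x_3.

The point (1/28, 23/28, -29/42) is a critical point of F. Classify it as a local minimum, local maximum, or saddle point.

saddle point

The Hessian is constant: H = [[-4, 4, 6], [4, 0, 6], [6, 6, 6]].
Leading principal minors: Δ₁ = -4, Δ₂ = -16, Δ₃ = 336.
The minors fit neither the all-positive nor the alternating-sign pattern, so H is indefinite: a saddle point.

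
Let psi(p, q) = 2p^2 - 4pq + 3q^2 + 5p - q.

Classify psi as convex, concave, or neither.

convex

psi is quadratic, so its Hessian is the constant matrix H = [[4, -4], [-4, 6]].
det(H) = 8, tr(H) = 10.
det(H) > 0 and tr(H) > 0, so H is positive definite everywhere: convex.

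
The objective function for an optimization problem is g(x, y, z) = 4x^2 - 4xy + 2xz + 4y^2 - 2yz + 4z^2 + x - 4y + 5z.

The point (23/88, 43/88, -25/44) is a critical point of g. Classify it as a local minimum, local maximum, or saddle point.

local minimum

The Hessian is constant: H = [[8, -4, 2], [-4, 8, -2], [2, -2, 8]].
Leading principal minors: Δ₁ = 8, Δ₂ = 48, Δ₃ = 352.
All leading minors are positive, so H is positive definite: a local minimum.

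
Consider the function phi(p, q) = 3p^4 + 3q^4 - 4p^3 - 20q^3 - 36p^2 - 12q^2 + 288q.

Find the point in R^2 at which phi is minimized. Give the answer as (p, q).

phi(p,q) separates as A(p) + B(q), so its minimum is min A + min B.
A'(p) = 12p(p - 3)(p + 2) vanishes at p ∈ {-2, 0, 3}; B'(q) = 12(q - 4)(q - 3)(q + 2) vanishes at q ∈ {-2, 3, 4}.
Local minima of A (where A''>0): A(-2)=-64, A(3)=-189. Local minima of B: B(-2)=-416, B(4)=448.
So the global minimum of phi is A(3) + B(-2) = -189 − 416 = -605, attained at (3, -2).

(3, -2)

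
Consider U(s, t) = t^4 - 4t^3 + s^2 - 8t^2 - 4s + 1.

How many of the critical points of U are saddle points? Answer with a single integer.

U separates as a function of s plus a function of t, so ∇U=0 decouples.
∂U/∂s = 2(s - 2) = 0 at s ∈ {2}; ∂U/∂t = 4t(t - 4)(t + 1) = 0 at t ∈ {-1, 0, 4}.
The Hessian is diagonal: diag(U_ss, U_tt). Second derivatives: U_ss(2)=2; U_tt(-1)=20, U_tt(0)=-16, U_tt(4)=80.
Saddle points occur where the two diagonal entries have opposite signs: (2, 0). Count: 1.

1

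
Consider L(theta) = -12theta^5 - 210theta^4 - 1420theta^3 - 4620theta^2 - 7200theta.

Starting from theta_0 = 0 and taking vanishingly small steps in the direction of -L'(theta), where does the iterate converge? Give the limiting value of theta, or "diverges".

L'(theta) = -60(theta + 2)(theta + 3)(theta + 4)(theta + 5), so L'(0) = -7200.
Gradient descent moves in the -L' direction, i.e. theta is increasing.
There is no critical point above theta=0, and L' keeps the same sign, so the iterate runs off to +∞.

diverges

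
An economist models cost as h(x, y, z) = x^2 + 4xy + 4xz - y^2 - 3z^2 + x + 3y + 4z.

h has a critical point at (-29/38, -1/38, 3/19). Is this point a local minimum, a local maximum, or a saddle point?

saddle point

The Hessian is constant: H = [[2, 4, 4], [4, -2, 0], [4, 0, -6]].
Leading principal minors: Δ₁ = 2, Δ₂ = -20, Δ₃ = 152.
The minors fit neither the all-positive nor the alternating-sign pattern, so H is indefinite: a saddle point.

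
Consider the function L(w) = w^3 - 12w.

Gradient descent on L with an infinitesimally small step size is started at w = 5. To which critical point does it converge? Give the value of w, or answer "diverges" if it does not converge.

2

L'(w) = 3(w - 2)(w + 2), so L'(5) = 63.
Gradient descent moves in the -L' direction, i.e. w is decreasing.
The nearest critical point in that direction is w = 2, where L'' = 12 > 0 (a local minimum). The iterate converges there.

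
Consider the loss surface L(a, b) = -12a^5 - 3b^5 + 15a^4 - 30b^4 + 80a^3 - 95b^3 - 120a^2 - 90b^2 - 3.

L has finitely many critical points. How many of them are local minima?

4

L separates as a function of a plus a function of b, so ∇L=0 decouples.
∂L/∂a = -60a(a - 2)(a - 1)(a + 2) = 0 at a ∈ {-2, 0, 1, 2}; ∂L/∂b = -15b(b + 1)(b + 3)(b + 4) = 0 at b ∈ {-4, -3, -1, 0}.
The Hessian is diagonal: diag(L_aa, L_bb). Second derivatives: L_aa(-2)=1440, L_aa(0)=-240, L_aa(1)=180, L_aa(2)=-480; L_bb(-4)=180, L_bb(-3)=-90, L_bb(-1)=90, L_bb(0)=-180.
Local minima occur where both diagonal entries positive: (-2, -4), (-2, -1), (1, -4), (1, -1). Count: 4.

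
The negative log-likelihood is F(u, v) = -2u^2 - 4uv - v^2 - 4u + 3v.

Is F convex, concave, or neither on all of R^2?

F is quadratic, so its Hessian is the constant matrix H = [[-4, -4], [-4, -2]].
det(H) = -8, tr(H) = -6.
det(H) < 0, so H is indefinite: neither convex nor concave.

neither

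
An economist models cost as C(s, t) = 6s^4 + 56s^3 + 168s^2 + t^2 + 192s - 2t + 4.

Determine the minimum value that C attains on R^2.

-125

C(s,t) separates as P(s) + Q(t) + 4, so its minimum is min P + min Q + 4.
P'(s) = 24(s + 1)(s + 2)(s + 4) vanishes at s ∈ {-4, -2, -1}; Q'(t) = 2(t - 1) vanishes at t ∈ {1}.
Local minima of P (where P''>0): P(-4)=-128, P(-1)=-74. Local minima of Q: Q(1)=-1.
So the global minimum of C is P(-4) + Q(1) + 4 = -128 − 1 + 4 = -125, attained at (-4, 1).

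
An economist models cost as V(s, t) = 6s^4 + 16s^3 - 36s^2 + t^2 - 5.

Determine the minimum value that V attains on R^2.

-275

V(s,t) separates as P(s) + Q(t) − 5, so its minimum is min P + min Q − 5.
P'(s) = 24s(s - 1)(s + 3) vanishes at s ∈ {-3, 0, 1}; Q'(t) = 2t vanishes at t ∈ {0}.
Local minima of P (where P''>0): P(-3)=-270, P(1)=-14. Local minima of Q: Q(0)=0.
So the global minimum of V is P(-3) + Q(0) − 5 = -270 + 0 − 5 = -275, attained at (-3, 0).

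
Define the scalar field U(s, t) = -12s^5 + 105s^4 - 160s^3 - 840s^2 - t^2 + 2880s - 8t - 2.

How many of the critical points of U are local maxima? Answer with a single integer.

2

U separates as a function of s plus a function of t, so ∇U=0 decouples.
∂U/∂s = -60(s - 4)(s - 3)(s - 2)(s + 2) = 0 at s ∈ {-2, 2, 3, 4}; ∂U/∂t = -2(t + 4) = 0 at t ∈ {-4}.
The Hessian is diagonal: diag(U_ss, U_tt). Second derivatives: U_ss(-2)=7200, U_ss(2)=-480, U_ss(3)=300, U_ss(4)=-720; U_tt(-4)=-2.
Local maxima occur where both diagonal entries negative: (2, -4), (4, -4). Count: 2.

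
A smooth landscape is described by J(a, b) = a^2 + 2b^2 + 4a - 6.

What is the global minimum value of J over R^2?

J(a,b) separates as P(a) + Q(b) − 6, so its minimum is min P + min Q − 6.
P'(a) = 2a + 4 vanishes at a ∈ {-2}; Q'(b) = 4b vanishes at b ∈ {0}.
Local minima of P (where P''>0): P(-2)=-4. Local minima of Q: Q(0)=0.
So the global minimum of J is P(-2) + Q(0) − 6 = -4 + 0 − 6 = -10, attained at (-2, 0).

-10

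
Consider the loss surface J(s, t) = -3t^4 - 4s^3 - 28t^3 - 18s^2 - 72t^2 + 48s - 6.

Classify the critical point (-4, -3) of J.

The mixed partial ∂²J/∂s∂t is 0, so the Hessian at any point is diag(J_ss, J_tt) = diag(-12(2s + 3), -12(3t^2 + 14t + 12)).
At (-4, -3): H = diag(60, 36).
Both eigenvalues are positive, so H is positive definite: a local minimum.

local minimum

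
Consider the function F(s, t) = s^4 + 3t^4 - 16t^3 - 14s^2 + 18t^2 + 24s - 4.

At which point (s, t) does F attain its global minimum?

(-3, 3)

F(s,t) separates as P(s) + Q(t) − 4, so its minimum is min P + min Q − 4.
P'(s) = 4(s - 2)(s - 1)(s + 3) vanishes at s ∈ {-3, 1, 2}; Q'(t) = 12t(t - 3)(t - 1) vanishes at t ∈ {0, 1, 3}.
Local minima of P (where P''>0): P(-3)=-117, P(2)=8. Local minima of Q: Q(0)=0, Q(3)=-27.
So the global minimum of F is P(-3) + Q(3) − 4 = -117 − 27 − 4 = -148, attained at (-3, 3).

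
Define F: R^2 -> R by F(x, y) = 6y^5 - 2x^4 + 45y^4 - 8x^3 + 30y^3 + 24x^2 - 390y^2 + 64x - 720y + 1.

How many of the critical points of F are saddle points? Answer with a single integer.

F separates as a function of x plus a function of y, so ∇F=0 decouples.
∂F/∂x = -8(x - 2)(x + 1)(x + 4) = 0 at x ∈ {-4, -1, 2}; ∂F/∂y = 30(y - 2)(y + 1)(y + 3)(y + 4) = 0 at y ∈ {-4, -3, -1, 2}.
The Hessian is diagonal: diag(F_xx, F_yy). Second derivatives: F_xx(-4)=-144, F_xx(-1)=72, F_xx(2)=-144; F_yy(-4)=-540, F_yy(-3)=300, F_yy(-1)=-540, F_yy(2)=2700.
Saddle points occur where the two diagonal entries have opposite signs: (-4, -3), (-4, 2), (-1, -4), (-1, -1), (2, -3), (2, 2). Count: 6.

6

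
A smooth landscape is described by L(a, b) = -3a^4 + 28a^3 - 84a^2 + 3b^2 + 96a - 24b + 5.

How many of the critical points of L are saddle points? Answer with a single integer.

L separates as a function of a plus a function of b, so ∇L=0 decouples.
∂L/∂a = -12(a - 4)(a - 2)(a - 1) = 0 at a ∈ {1, 2, 4}; ∂L/∂b = 6(b - 4) = 0 at b ∈ {4}.
The Hessian is diagonal: diag(L_aa, L_bb). Second derivatives: L_aa(1)=-36, L_aa(2)=24, L_aa(4)=-72; L_bb(4)=6.
Saddle points occur where the two diagonal entries have opposite signs: (1, 4), (4, 4). Count: 2.

2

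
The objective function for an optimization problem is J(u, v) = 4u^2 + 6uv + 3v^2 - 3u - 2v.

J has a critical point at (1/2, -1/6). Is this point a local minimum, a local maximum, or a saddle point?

local minimum

The Hessian of J is constant: H = [[8, 6], [6, 6]].
det(H) = 8·6 − 6² = 12.
det(H) > 0 and tr(H) = 14 > 0, so H is positive definite and the point is a local minimum.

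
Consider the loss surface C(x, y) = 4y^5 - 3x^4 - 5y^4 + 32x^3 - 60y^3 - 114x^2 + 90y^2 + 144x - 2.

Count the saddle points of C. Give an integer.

6

C separates as a function of x plus a function of y, so ∇C=0 decouples.
∂C/∂x = -12(x - 4)(x - 3)(x - 1) = 0 at x ∈ {1, 3, 4}; ∂C/∂y = 20y(y - 3)(y - 1)(y + 3) = 0 at y ∈ {-3, 0, 1, 3}.
The Hessian is diagonal: diag(C_xx, C_yy). Second derivatives: C_xx(1)=-72, C_xx(3)=24, C_xx(4)=-36; C_yy(-3)=-1440, C_yy(0)=180, C_yy(1)=-160, C_yy(3)=720.
Saddle points occur where the two diagonal entries have opposite signs: (1, 0), (1, 3), (3, -3), (3, 1), (4, 0), (4, 3). Count: 6.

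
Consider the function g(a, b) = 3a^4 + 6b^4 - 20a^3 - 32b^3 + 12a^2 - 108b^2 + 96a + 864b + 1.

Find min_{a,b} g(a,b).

g(a,b) separates as P(a) + Q(b) + 1, so its minimum is min P + min Q + 1.
P'(a) = 12(a - 4)(a - 2)(a + 1) vanishes at a ∈ {-1, 2, 4}; Q'(b) = 24(b - 4)(b - 3)(b + 3) vanishes at b ∈ {-3, 3, 4}.
Local minima of P (where P''>0): P(-1)=-61, P(4)=64. Local minima of Q: Q(-3)=-2214, Q(4)=1216.
So the global minimum of g is P(-1) + Q(-3) + 1 = -61 − 2214 + 1 = -2274, attained at (-1, -3).

-2274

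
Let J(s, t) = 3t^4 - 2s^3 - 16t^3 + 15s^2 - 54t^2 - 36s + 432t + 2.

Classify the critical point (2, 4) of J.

The mixed partial ∂²J/∂s∂t is 0, so the Hessian at any point is diag(J_ss, J_tt) = diag(6(-2s + 5), 12(3t^2 - 8t - 9)).
At (2, 4): H = diag(6, 84).
Both eigenvalues are positive, so H is positive definite: a local minimum.

local minimum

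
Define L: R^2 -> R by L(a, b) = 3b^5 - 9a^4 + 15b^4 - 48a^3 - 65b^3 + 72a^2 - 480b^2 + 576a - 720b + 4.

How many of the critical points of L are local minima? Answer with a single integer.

L separates as a function of a plus a function of b, so ∇L=0 decouples.
∂L/∂a = -36(a - 2)(a + 2)(a + 4) = 0 at a ∈ {-4, -2, 2}; ∂L/∂b = 15(b - 4)(b + 1)(b + 3)(b + 4) = 0 at b ∈ {-4, -3, -1, 4}.
The Hessian is diagonal: diag(L_aa, L_bb). Second derivatives: L_aa(-4)=-432, L_aa(-2)=288, L_aa(2)=-864; L_bb(-4)=-360, L_bb(-3)=210, L_bb(-1)=-450, L_bb(4)=4200.
Local minima occur where both diagonal entries positive: (-2, -3), (-2, 4). Count: 2.

2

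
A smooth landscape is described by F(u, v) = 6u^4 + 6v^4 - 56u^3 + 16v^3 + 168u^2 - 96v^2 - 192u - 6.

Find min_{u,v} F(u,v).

-1158

F(u,v) separates as P(u) + Q(v) − 6, so its minimum is min P + min Q − 6.
P'(u) = 24(u - 4)(u - 2)(u - 1) vanishes at u ∈ {1, 2, 4}; Q'(v) = 24v(v - 2)(v + 4) vanishes at v ∈ {-4, 0, 2}.
Local minima of P (where P''>0): P(1)=-74, P(4)=-128. Local minima of Q: Q(-4)=-1024, Q(2)=-160.
So the global minimum of F is P(4) + Q(-4) − 6 = -128 − 1024 − 6 = -1158, attained at (4, -4).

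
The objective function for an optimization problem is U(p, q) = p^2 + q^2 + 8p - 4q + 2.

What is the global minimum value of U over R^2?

-18

U(p,q) separates as A(p) + B(q) + 2, so its minimum is min A + min B + 2.
A'(p) = 2p + 8 vanishes at p ∈ {-4}; B'(q) = 2q - 4 vanishes at q ∈ {2}.
Local minima of A (where A''>0): A(-4)=-16. Local minima of B: B(2)=-4.
So the global minimum of U is A(-4) + B(2) + 2 = -16 − 4 + 2 = -18, attained at (-4, 2).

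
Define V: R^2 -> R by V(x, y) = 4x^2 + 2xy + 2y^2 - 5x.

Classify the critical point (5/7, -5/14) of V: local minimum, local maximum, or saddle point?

local minimum

The Hessian of V is constant: H = [[8, 2], [2, 4]].
det(H) = 8·4 − 2² = 28.
det(H) > 0 and tr(H) = 12 > 0, so H is positive definite and the point is a local minimum.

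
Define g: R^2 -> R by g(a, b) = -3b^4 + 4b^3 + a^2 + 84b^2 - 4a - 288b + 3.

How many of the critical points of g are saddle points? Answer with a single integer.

g separates as a function of a plus a function of b, so ∇g=0 decouples.
∂g/∂a = 2(a - 2) = 0 at a ∈ {2}; ∂g/∂b = -12(b - 3)(b - 2)(b + 4) = 0 at b ∈ {-4, 2, 3}.
The Hessian is diagonal: diag(g_aa, g_bb). Second derivatives: g_aa(2)=2; g_bb(-4)=-504, g_bb(2)=72, g_bb(3)=-84.
Saddle points occur where the two diagonal entries have opposite signs: (2, -4), (2, 3). Count: 2.

2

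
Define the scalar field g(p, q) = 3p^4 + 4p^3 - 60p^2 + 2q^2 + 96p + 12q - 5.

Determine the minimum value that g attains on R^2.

g(p,q) separates as A(p) + B(q) − 5, so its minimum is min A + min B − 5.
A'(p) = 12(p - 2)(p - 1)(p + 4) vanishes at p ∈ {-4, 1, 2}; B'(q) = 4q + 12 vanishes at q ∈ {-3}.
Local minima of A (where A''>0): A(-4)=-832, A(2)=32. Local minima of B: B(-3)=-18.
So the global minimum of g is A(-4) + B(-3) − 5 = -832 − 18 − 5 = -855, attained at (-4, -3).

-855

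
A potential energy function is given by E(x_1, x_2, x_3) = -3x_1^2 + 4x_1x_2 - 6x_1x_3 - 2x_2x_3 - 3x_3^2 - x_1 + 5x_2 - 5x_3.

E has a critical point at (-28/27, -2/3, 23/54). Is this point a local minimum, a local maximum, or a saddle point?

The Hessian is constant: H = [[-6, 4, -6], [4, 0, -2], [-6, -2, -6]].
Leading principal minors: Δ₁ = -6, Δ₂ = -16, Δ₃ = 216.
The minors fit neither the all-positive nor the alternating-sign pattern, so H is indefinite: a saddle point.

saddle point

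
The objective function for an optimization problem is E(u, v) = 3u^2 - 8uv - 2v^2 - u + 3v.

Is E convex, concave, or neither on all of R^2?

neither

E is quadratic, so its Hessian is the constant matrix H = [[6, -8], [-8, -4]].
det(H) = -88, tr(H) = 2.
det(H) < 0, so H is indefinite: neither convex nor concave.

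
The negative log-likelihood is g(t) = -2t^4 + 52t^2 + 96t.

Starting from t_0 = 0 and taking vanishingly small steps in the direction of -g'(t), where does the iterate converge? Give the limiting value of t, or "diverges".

g'(t) = -8(t - 4)(t + 1)(t + 3), so g'(0) = 96.
Gradient descent moves in the -g' direction, i.e. t is decreasing.
The nearest critical point in that direction is t = -1, where g'' = 80 > 0 (a local minimum). The iterate converges there.

-1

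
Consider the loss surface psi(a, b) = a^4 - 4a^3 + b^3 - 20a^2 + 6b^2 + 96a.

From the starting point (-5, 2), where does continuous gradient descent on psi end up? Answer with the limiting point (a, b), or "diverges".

(-3, 0)

psi is separable, so gradient descent decouples: a follows -∂psi/∂a, b follows -∂psi/∂b.
∂psi/∂a = 4(a - 4)(a - 2)(a + 3); at a=-5 this is -504, so a increases.
∂psi/∂b = 3b(b + 4); at b=2 this is 36, so b decreases.
a converges to its nearest critical value -3 (a local min of the a-part); b converges to 0. The iterate converges to (-3, 0).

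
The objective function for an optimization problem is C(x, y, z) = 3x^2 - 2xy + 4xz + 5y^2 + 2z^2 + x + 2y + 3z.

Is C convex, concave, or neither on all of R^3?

convex

C is quadratic, so its Hessian is the constant matrix H = [[6, -2, 4], [-2, 10, 0], [4, 0, 4]].
Leading principal minors: 6, 56, 64.
All positive ⇒ H ≻ 0 ⇒ convex.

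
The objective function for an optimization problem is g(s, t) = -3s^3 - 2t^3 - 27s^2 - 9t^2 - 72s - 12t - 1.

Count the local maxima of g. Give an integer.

g separates as a function of s plus a function of t, so ∇g=0 decouples.
∂g/∂s = -9(s + 2)(s + 4) = 0 at s ∈ {-4, -2}; ∂g/∂t = -6(t + 1)(t + 2) = 0 at t ∈ {-2, -1}.
The Hessian is diagonal: diag(g_ss, g_tt). Second derivatives: g_ss(-4)=18, g_ss(-2)=-18; g_tt(-2)=6, g_tt(-1)=-6.
Local maxima occur where both diagonal entries negative: (-2, -1). Count: 1.

1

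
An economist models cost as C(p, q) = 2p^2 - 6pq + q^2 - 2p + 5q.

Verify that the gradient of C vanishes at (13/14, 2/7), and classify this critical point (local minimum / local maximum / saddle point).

saddle point

∇C = (4p - 6q - 2, -6p + 2q + 5); substituting (13/14, 2/7) gives ∇C = (0, 0), so (13/14, 2/7) is indeed a critical point.
The Hessian of C is constant: H = [[4, -6], [-6, 2]].
det(H) = 4·2 − (-6)² = -28.
Since det(H) < 0, H is indefinite and the critical point is a saddle point.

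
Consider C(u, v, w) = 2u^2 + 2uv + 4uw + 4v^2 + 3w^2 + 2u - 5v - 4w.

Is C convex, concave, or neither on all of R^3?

C is quadratic, so its Hessian is the constant matrix H = [[4, 2, 4], [2, 8, 0], [4, 0, 6]].
Leading principal minors: 4, 28, 40.
All positive ⇒ H ≻ 0 ⇒ convex.

convex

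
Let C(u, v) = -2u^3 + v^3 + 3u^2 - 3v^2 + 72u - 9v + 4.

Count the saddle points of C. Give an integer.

2

C separates as a function of u plus a function of v, so ∇C=0 decouples.
∂C/∂u = -6(u - 4)(u + 3) = 0 at u ∈ {-3, 4}; ∂C/∂v = 3(v - 3)(v + 1) = 0 at v ∈ {-1, 3}.
The Hessian is diagonal: diag(C_uu, C_vv). Second derivatives: C_uu(-3)=42, C_uu(4)=-42; C_vv(-1)=-12, C_vv(3)=12.
Saddle points occur where the two diagonal entries have opposite signs: (-3, -1), (4, 3). Count: 2.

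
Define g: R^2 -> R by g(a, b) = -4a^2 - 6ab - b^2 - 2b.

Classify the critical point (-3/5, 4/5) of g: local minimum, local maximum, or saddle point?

saddle point

The Hessian of g is constant: H = [[-8, -6], [-6, -2]].
det(H) = (-8)·(-2) − (-6)² = -20.
Since det(H) < 0, H is indefinite and the critical point is a saddle point.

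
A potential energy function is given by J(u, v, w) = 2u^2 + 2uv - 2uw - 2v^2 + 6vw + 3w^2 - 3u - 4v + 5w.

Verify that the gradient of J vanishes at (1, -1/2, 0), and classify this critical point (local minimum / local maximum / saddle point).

saddle point

∇J = (4u + 2v - 2w - 3, 2u - 4v + 6w - 4, -2u + 6v + 6w + 5); substituting (1, -1/2, 0) gives ∇J = (0, 0, 0), so (1, -1/2, 0) is indeed a critical point.
The Hessian is constant: H = [[4, 2, -2], [2, -4, 6], [-2, 6, 6]].
Leading principal minors: Δ₁ = 4, Δ₂ = -20, Δ₃ = -296.
The minors fit neither the all-positive nor the alternating-sign pattern, so H is indefinite: a saddle point.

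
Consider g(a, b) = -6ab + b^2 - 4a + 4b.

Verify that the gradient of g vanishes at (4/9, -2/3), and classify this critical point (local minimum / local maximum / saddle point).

∇g = (-6b - 4, -6a + 2b + 4); substituting (4/9, -2/3) gives ∇g = (0, 0), so (4/9, -2/3) is indeed a critical point.
The Hessian of g is constant: H = [[0, -6], [-6, 2]].
det(H) = 0·2 − (-6)² = -36.
Since det(H) < 0, H is indefinite and the critical point is a saddle point.

saddle point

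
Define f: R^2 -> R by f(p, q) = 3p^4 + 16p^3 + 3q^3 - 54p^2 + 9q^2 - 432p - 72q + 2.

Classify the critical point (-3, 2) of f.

saddle point

The mixed partial ∂²f/∂p∂q is 0, so the Hessian at any point is diag(f_pp, f_qq) = diag(12(3p^2 + 8p - 9), 18(q + 1)).
At (-3, 2): H = diag(-72, 54).
The eigenvalues have opposite signs, so H is indefinite: a saddle point.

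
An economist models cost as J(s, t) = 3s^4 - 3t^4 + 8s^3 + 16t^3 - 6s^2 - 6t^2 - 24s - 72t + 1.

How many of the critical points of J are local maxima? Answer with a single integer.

2

J separates as a function of s plus a function of t, so ∇J=0 decouples.
∂J/∂s = 12(s - 1)(s + 1)(s + 2) = 0 at s ∈ {-2, -1, 1}; ∂J/∂t = -12(t - 3)(t - 2)(t + 1) = 0 at t ∈ {-1, 2, 3}.
The Hessian is diagonal: diag(J_ss, J_tt). Second derivatives: J_ss(-2)=36, J_ss(-1)=-24, J_ss(1)=72; J_tt(-1)=-144, J_tt(2)=36, J_tt(3)=-48.
Local maxima occur where both diagonal entries negative: (-1, -1), (-1, 3). Count: 2.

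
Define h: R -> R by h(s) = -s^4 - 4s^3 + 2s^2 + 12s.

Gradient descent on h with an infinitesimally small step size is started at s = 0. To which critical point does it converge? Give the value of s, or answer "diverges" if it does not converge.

-1

h'(s) = -4(s - 1)(s + 1)(s + 3), so h'(0) = 12.
Gradient descent moves in the -h' direction, i.e. s is decreasing.
The nearest critical point in that direction is s = -1, where h'' = 16 > 0 (a local minimum). The iterate converges there.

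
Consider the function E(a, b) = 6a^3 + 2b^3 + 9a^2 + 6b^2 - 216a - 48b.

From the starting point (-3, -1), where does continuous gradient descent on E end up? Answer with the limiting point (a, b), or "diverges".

E is separable, so gradient descent decouples: a follows -∂E/∂a, b follows -∂E/∂b.
∂E/∂a = 18(a - 3)(a + 4); at a=-3 this is -108, so a increases.
∂E/∂b = 6(b - 2)(b + 4); at b=-1 this is -54, so b increases.
a converges to its nearest critical value 3 (a local min of the a-part); b converges to 2. The iterate converges to (3, 2).

(3, 2)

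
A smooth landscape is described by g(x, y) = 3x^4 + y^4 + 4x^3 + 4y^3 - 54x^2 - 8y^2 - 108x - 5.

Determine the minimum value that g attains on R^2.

g(x,y) separates as P(x) + Q(y) − 5, so its minimum is min P + min Q − 5.
P'(x) = 12(x - 3)(x + 1)(x + 3) vanishes at x ∈ {-3, -1, 3}; Q'(y) = 4y(y - 1)(y + 4) vanishes at y ∈ {-4, 0, 1}.
Local minima of P (where P''>0): P(-3)=-27, P(3)=-459. Local minima of Q: Q(-4)=-128, Q(1)=-3.
So the global minimum of g is P(3) + Q(-4) − 5 = -459 − 128 − 5 = -592, attained at (3, -4).

-592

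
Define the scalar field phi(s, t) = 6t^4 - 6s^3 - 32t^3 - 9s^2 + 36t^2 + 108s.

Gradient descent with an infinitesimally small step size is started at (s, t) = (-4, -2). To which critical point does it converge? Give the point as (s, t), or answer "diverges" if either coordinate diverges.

(-3, 0)

phi is separable, so gradient descent decouples: s follows -∂phi/∂s, t follows -∂phi/∂t.
∂phi/∂s = -18(s - 2)(s + 3); at s=-4 this is -108, so s increases.
∂phi/∂t = 24t(t - 3)(t - 1); at t=-2 this is -720, so t increases.
s converges to its nearest critical value -3 (a local min of the s-part); t converges to 0. The iterate converges to (-3, 0).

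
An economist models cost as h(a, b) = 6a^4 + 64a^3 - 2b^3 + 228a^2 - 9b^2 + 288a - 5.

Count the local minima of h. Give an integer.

h separates as a function of a plus a function of b, so ∇h=0 decouples.
∂h/∂a = 24(a + 1)(a + 3)(a + 4) = 0 at a ∈ {-4, -3, -1}; ∂h/∂b = -6b(b + 3) = 0 at b ∈ {-3, 0}.
The Hessian is diagonal: diag(h_aa, h_bb). Second derivatives: h_aa(-4)=72, h_aa(-3)=-48, h_aa(-1)=144; h_bb(-3)=18, h_bb(0)=-18.
Local minima occur where both diagonal entries positive: (-4, -3), (-1, -3). Count: 2.

2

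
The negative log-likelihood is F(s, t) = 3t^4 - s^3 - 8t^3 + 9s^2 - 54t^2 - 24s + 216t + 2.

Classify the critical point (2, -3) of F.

The mixed partial ∂²F/∂s∂t is 0, so the Hessian at any point is diag(F_ss, F_tt) = diag(6(-s + 3), 12(3t^2 - 4t - 9)).
At (2, -3): H = diag(6, 360).
Both eigenvalues are positive, so H is positive definite: a local minimum.

local minimum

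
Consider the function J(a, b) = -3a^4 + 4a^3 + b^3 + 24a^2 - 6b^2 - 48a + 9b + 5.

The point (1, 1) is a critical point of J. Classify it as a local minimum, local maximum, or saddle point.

saddle point

The mixed partial ∂²J/∂a∂b is 0, so the Hessian at any point is diag(J_aa, J_bb) = diag(12(-3a^2 + 2a + 4), 6(b - 2)).
At (1, 1): H = diag(36, -6).
The eigenvalues have opposite signs, so H is indefinite: a saddle point.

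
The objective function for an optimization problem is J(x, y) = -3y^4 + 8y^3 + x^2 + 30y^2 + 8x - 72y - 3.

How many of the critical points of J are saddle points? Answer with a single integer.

2

J separates as a function of x plus a function of y, so ∇J=0 decouples.
∂J/∂x = 2(x + 4) = 0 at x ∈ {-4}; ∂J/∂y = -12(y - 3)(y - 1)(y + 2) = 0 at y ∈ {-2, 1, 3}.
The Hessian is diagonal: diag(J_xx, J_yy). Second derivatives: J_xx(-4)=2; J_yy(-2)=-180, J_yy(1)=72, J_yy(3)=-120.
Saddle points occur where the two diagonal entries have opposite signs: (-4, -2), (-4, 3). Count: 2.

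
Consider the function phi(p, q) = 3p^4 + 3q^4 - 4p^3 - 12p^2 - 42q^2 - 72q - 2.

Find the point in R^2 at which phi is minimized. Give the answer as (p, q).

(2, 3)

phi(p,q) separates as A(p) + B(q) − 2, so its minimum is min A + min B − 2.
A'(p) = 12p(p - 2)(p + 1) vanishes at p ∈ {-1, 0, 2}; B'(q) = 12(q - 3)(q + 1)(q + 2) vanishes at q ∈ {-2, -1, 3}.
Local minima of A (where A''>0): A(-1)=-5, A(2)=-32. Local minima of B: B(-2)=24, B(3)=-351.
So the global minimum of phi is A(2) + B(3) − 2 = -32 − 351 − 2 = -385, attained at (2, 3).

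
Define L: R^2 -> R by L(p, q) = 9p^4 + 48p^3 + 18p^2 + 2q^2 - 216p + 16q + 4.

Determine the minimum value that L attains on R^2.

-169

L(p,q) separates as A(p) + B(q) + 4, so its minimum is min A + min B + 4.
A'(p) = 36(p - 1)(p + 2)(p + 3) vanishes at p ∈ {-3, -2, 1}; B'(q) = 4q + 16 vanishes at q ∈ {-4}.
Local minima of A (where A''>0): A(-3)=243, A(1)=-141. Local minima of B: B(-4)=-32.
So the global minimum of L is A(1) + B(-4) + 4 = -141 − 32 + 4 = -169, attained at (1, -4).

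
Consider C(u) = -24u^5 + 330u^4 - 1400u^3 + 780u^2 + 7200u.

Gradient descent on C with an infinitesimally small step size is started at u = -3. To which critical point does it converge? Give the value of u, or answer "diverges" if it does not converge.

C'(u) = -120(u - 5)(u - 4)(u - 3)(u + 1), so C'(-3) = -80640.
Gradient descent moves in the -C' direction, i.e. u is increasing.
The nearest critical point in that direction is u = -1, where C'' = 14400 > 0 (a local minimum). The iterate converges there.

-1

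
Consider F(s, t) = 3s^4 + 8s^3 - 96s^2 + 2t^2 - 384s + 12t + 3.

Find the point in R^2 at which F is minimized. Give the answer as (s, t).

F(s,t) separates as P(s) + Q(t) + 3, so its minimum is min P + min Q + 3.
P'(s) = 12(s - 4)(s + 2)(s + 4) vanishes at s ∈ {-4, -2, 4}; Q'(t) = 4(t + 3) vanishes at t ∈ {-3}.
Local minima of P (where P''>0): P(-4)=256, P(4)=-1792. Local minima of Q: Q(-3)=-18.
So the global minimum of F is P(4) + Q(-3) + 3 = -1792 − 18 + 3 = -1807, attained at (4, -3).

(4, -3)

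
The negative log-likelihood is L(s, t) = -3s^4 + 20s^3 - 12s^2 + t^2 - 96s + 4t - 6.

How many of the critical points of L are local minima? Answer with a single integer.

L separates as a function of s plus a function of t, so ∇L=0 decouples.
∂L/∂s = -12(s - 4)(s - 2)(s + 1) = 0 at s ∈ {-1, 2, 4}; ∂L/∂t = 2(t + 2) = 0 at t ∈ {-2}.
The Hessian is diagonal: diag(L_ss, L_tt). Second derivatives: L_ss(-1)=-180, L_ss(2)=72, L_ss(4)=-120; L_tt(-2)=2.
Local minima occur where both diagonal entries positive: (2, -2). Count: 1.

1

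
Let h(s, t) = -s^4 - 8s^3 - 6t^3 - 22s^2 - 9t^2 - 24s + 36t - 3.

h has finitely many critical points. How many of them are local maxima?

h separates as a function of s plus a function of t, so ∇h=0 decouples.
∂h/∂s = -4(s + 1)(s + 2)(s + 3) = 0 at s ∈ {-3, -2, -1}; ∂h/∂t = -18(t - 1)(t + 2) = 0 at t ∈ {-2, 1}.
The Hessian is diagonal: diag(h_ss, h_tt). Second derivatives: h_ss(-3)=-8, h_ss(-2)=4, h_ss(-1)=-8; h_tt(-2)=54, h_tt(1)=-54.
Local maxima occur where both diagonal entries negative: (-3, 1), (-1, 1). Count: 2.

2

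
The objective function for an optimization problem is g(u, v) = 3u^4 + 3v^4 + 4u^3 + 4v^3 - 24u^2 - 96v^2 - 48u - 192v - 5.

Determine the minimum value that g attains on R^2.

g(u,v) separates as P(u) + Q(v) − 5, so its minimum is min P + min Q − 5.
P'(u) = 12(u - 2)(u + 1)(u + 2) vanishes at u ∈ {-2, -1, 2}; Q'(v) = 12(v - 4)(v + 1)(v + 4) vanishes at v ∈ {-4, -1, 4}.
Local minima of P (where P''>0): P(-2)=16, P(2)=-112. Local minima of Q: Q(-4)=-256, Q(4)=-1280.
So the global minimum of g is P(2) + Q(4) − 5 = -112 − 1280 − 5 = -1397, attained at (2, 4).

-1397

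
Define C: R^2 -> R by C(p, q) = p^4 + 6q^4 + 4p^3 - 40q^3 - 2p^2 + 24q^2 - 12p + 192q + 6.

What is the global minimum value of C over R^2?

-125

C(p,q) separates as A(p) + B(q) + 6, so its minimum is min A + min B + 6.
A'(p) = 4(p - 1)(p + 1)(p + 3) vanishes at p ∈ {-3, -1, 1}; B'(q) = 24(q - 4)(q - 2)(q + 1) vanishes at q ∈ {-1, 2, 4}.
Local minima of A (where A''>0): A(-3)=-9, A(1)=-9. Local minima of B: B(-1)=-122, B(4)=128.
So the global minimum of C is A(-3) + B(-1) + 6 = -9 − 122 + 6 = -125, attained at (-3, -1).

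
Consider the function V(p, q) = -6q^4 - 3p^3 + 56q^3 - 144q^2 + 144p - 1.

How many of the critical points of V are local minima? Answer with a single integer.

V separates as a function of p plus a function of q, so ∇V=0 decouples.
∂V/∂p = -9(p - 4)(p + 4) = 0 at p ∈ {-4, 4}; ∂V/∂q = -24q(q - 4)(q - 3) = 0 at q ∈ {0, 3, 4}.
The Hessian is diagonal: diag(V_pp, V_qq). Second derivatives: V_pp(-4)=72, V_pp(4)=-72; V_qq(0)=-288, V_qq(3)=72, V_qq(4)=-96.
Local minima occur where both diagonal entries positive: (-4, 3). Count: 1.

1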